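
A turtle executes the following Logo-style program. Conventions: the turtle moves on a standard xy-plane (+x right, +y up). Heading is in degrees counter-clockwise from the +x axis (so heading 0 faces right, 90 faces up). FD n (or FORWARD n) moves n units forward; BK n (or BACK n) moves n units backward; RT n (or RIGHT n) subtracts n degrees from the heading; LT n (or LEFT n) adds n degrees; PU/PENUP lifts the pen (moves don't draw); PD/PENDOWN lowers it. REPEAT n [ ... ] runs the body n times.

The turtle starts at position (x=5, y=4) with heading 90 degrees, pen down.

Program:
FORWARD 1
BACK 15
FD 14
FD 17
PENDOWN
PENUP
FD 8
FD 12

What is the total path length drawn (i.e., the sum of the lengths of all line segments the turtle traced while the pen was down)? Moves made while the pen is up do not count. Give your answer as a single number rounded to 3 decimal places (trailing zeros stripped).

Answer: 47

Derivation:
Executing turtle program step by step:
Start: pos=(5,4), heading=90, pen down
FD 1: (5,4) -> (5,5) [heading=90, draw]
BK 15: (5,5) -> (5,-10) [heading=90, draw]
FD 14: (5,-10) -> (5,4) [heading=90, draw]
FD 17: (5,4) -> (5,21) [heading=90, draw]
PD: pen down
PU: pen up
FD 8: (5,21) -> (5,29) [heading=90, move]
FD 12: (5,29) -> (5,41) [heading=90, move]
Final: pos=(5,41), heading=90, 4 segment(s) drawn

Segment lengths:
  seg 1: (5,4) -> (5,5), length = 1
  seg 2: (5,5) -> (5,-10), length = 15
  seg 3: (5,-10) -> (5,4), length = 14
  seg 4: (5,4) -> (5,21), length = 17
Total = 47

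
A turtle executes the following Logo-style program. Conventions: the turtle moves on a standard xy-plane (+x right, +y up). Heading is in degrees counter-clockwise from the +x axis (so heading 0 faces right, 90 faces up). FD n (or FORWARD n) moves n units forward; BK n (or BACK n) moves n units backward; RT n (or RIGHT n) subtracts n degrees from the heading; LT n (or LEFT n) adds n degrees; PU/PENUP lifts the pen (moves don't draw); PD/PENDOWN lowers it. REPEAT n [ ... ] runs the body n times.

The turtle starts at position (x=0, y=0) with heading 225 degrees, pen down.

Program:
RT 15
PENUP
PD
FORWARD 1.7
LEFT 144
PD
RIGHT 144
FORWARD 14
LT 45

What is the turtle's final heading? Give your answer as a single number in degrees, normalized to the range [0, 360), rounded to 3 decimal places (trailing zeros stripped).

Answer: 255

Derivation:
Executing turtle program step by step:
Start: pos=(0,0), heading=225, pen down
RT 15: heading 225 -> 210
PU: pen up
PD: pen down
FD 1.7: (0,0) -> (-1.472,-0.85) [heading=210, draw]
LT 144: heading 210 -> 354
PD: pen down
RT 144: heading 354 -> 210
FD 14: (-1.472,-0.85) -> (-13.597,-7.85) [heading=210, draw]
LT 45: heading 210 -> 255
Final: pos=(-13.597,-7.85), heading=255, 2 segment(s) drawn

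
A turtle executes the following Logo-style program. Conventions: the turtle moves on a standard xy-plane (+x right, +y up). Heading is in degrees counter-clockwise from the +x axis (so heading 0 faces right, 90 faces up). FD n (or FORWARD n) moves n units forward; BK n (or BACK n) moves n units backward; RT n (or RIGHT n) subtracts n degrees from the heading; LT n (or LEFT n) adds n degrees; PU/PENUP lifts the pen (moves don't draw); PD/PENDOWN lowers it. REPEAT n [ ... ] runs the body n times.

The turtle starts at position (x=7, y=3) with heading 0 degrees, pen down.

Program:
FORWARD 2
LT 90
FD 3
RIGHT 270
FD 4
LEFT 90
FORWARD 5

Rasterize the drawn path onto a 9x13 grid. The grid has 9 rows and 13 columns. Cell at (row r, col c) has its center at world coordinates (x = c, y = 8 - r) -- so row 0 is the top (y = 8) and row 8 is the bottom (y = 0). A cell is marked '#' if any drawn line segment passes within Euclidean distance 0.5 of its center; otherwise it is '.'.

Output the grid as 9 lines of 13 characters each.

Answer: .............
.............
.....#####...
.....#...#...
.....#...#...
.....#.###...
.....#.......
.....#.......
.............

Derivation:
Segment 0: (7,3) -> (9,3)
Segment 1: (9,3) -> (9,6)
Segment 2: (9,6) -> (5,6)
Segment 3: (5,6) -> (5,1)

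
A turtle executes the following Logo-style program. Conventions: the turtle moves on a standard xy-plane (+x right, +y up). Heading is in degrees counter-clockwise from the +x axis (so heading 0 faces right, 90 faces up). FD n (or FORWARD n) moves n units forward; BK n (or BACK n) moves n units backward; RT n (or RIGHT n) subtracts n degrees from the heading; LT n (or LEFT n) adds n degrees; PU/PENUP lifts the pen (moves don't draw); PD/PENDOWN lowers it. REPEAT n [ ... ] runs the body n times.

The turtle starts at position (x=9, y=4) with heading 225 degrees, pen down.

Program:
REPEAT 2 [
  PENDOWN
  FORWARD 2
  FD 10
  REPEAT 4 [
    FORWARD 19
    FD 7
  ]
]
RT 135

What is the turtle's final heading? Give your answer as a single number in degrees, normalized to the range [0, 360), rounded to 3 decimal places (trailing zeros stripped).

Executing turtle program step by step:
Start: pos=(9,4), heading=225, pen down
REPEAT 2 [
  -- iteration 1/2 --
  PD: pen down
  FD 2: (9,4) -> (7.586,2.586) [heading=225, draw]
  FD 10: (7.586,2.586) -> (0.515,-4.485) [heading=225, draw]
  REPEAT 4 [
    -- iteration 1/4 --
    FD 19: (0.515,-4.485) -> (-12.92,-17.92) [heading=225, draw]
    FD 7: (-12.92,-17.92) -> (-17.87,-22.87) [heading=225, draw]
    -- iteration 2/4 --
    FD 19: (-17.87,-22.87) -> (-31.305,-36.305) [heading=225, draw]
    FD 7: (-31.305,-36.305) -> (-36.255,-41.255) [heading=225, draw]
    -- iteration 3/4 --
    FD 19: (-36.255,-41.255) -> (-49.69,-54.69) [heading=225, draw]
    FD 7: (-49.69,-54.69) -> (-54.64,-59.64) [heading=225, draw]
    -- iteration 4/4 --
    FD 19: (-54.64,-59.64) -> (-68.075,-73.075) [heading=225, draw]
    FD 7: (-68.075,-73.075) -> (-73.024,-78.024) [heading=225, draw]
  ]
  -- iteration 2/2 --
  PD: pen down
  FD 2: (-73.024,-78.024) -> (-74.439,-79.439) [heading=225, draw]
  FD 10: (-74.439,-79.439) -> (-81.51,-86.51) [heading=225, draw]
  REPEAT 4 [
    -- iteration 1/4 --
    FD 19: (-81.51,-86.51) -> (-94.945,-99.945) [heading=225, draw]
    FD 7: (-94.945,-99.945) -> (-99.894,-104.894) [heading=225, draw]
    -- iteration 2/4 --
    FD 19: (-99.894,-104.894) -> (-113.329,-118.329) [heading=225, draw]
    FD 7: (-113.329,-118.329) -> (-118.279,-123.279) [heading=225, draw]
    -- iteration 3/4 --
    FD 19: (-118.279,-123.279) -> (-131.714,-136.714) [heading=225, draw]
    FD 7: (-131.714,-136.714) -> (-136.664,-141.664) [heading=225, draw]
    -- iteration 4/4 --
    FD 19: (-136.664,-141.664) -> (-150.099,-155.099) [heading=225, draw]
    FD 7: (-150.099,-155.099) -> (-155.049,-160.049) [heading=225, draw]
  ]
]
RT 135: heading 225 -> 90
Final: pos=(-155.049,-160.049), heading=90, 20 segment(s) drawn

Answer: 90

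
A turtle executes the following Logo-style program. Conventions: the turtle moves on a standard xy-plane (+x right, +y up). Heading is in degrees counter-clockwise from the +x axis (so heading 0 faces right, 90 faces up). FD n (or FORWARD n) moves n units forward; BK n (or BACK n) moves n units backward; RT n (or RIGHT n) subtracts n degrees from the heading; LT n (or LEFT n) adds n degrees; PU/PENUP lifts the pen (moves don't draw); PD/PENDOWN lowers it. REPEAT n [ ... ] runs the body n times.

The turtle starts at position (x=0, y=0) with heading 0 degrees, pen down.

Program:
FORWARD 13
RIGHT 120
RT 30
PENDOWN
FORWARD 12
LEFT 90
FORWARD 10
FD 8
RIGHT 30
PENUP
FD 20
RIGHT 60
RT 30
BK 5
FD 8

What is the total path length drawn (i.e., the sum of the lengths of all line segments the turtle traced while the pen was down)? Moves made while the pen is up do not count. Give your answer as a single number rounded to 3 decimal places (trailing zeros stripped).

Answer: 43

Derivation:
Executing turtle program step by step:
Start: pos=(0,0), heading=0, pen down
FD 13: (0,0) -> (13,0) [heading=0, draw]
RT 120: heading 0 -> 240
RT 30: heading 240 -> 210
PD: pen down
FD 12: (13,0) -> (2.608,-6) [heading=210, draw]
LT 90: heading 210 -> 300
FD 10: (2.608,-6) -> (7.608,-14.66) [heading=300, draw]
FD 8: (7.608,-14.66) -> (11.608,-21.588) [heading=300, draw]
RT 30: heading 300 -> 270
PU: pen up
FD 20: (11.608,-21.588) -> (11.608,-41.588) [heading=270, move]
RT 60: heading 270 -> 210
RT 30: heading 210 -> 180
BK 5: (11.608,-41.588) -> (16.608,-41.588) [heading=180, move]
FD 8: (16.608,-41.588) -> (8.608,-41.588) [heading=180, move]
Final: pos=(8.608,-41.588), heading=180, 4 segment(s) drawn

Segment lengths:
  seg 1: (0,0) -> (13,0), length = 13
  seg 2: (13,0) -> (2.608,-6), length = 12
  seg 3: (2.608,-6) -> (7.608,-14.66), length = 10
  seg 4: (7.608,-14.66) -> (11.608,-21.588), length = 8
Total = 43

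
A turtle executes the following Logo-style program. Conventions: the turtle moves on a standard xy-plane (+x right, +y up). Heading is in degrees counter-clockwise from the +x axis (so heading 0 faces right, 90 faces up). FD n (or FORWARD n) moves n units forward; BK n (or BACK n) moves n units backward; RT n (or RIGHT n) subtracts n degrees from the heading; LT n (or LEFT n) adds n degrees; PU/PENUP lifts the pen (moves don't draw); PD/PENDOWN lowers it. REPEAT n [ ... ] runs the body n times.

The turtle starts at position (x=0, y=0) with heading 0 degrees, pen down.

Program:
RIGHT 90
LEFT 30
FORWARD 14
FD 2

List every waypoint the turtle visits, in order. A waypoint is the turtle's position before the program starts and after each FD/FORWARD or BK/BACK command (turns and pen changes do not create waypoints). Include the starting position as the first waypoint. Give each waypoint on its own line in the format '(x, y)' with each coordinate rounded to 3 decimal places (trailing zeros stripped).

Answer: (0, 0)
(7, -12.124)
(8, -13.856)

Derivation:
Executing turtle program step by step:
Start: pos=(0,0), heading=0, pen down
RT 90: heading 0 -> 270
LT 30: heading 270 -> 300
FD 14: (0,0) -> (7,-12.124) [heading=300, draw]
FD 2: (7,-12.124) -> (8,-13.856) [heading=300, draw]
Final: pos=(8,-13.856), heading=300, 2 segment(s) drawn
Waypoints (3 total):
(0, 0)
(7, -12.124)
(8, -13.856)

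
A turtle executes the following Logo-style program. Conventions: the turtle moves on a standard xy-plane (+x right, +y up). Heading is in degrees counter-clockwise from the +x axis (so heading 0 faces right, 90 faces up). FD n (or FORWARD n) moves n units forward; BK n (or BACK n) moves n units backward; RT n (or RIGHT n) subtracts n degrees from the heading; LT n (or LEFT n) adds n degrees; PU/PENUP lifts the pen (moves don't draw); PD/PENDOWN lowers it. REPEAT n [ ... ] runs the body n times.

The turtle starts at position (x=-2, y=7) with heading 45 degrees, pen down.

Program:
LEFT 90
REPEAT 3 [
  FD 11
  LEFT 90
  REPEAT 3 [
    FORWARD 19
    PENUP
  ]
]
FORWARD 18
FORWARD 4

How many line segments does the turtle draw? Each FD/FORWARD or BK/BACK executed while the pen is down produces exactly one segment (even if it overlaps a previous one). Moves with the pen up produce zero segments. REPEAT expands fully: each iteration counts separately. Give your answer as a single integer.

Answer: 2

Derivation:
Executing turtle program step by step:
Start: pos=(-2,7), heading=45, pen down
LT 90: heading 45 -> 135
REPEAT 3 [
  -- iteration 1/3 --
  FD 11: (-2,7) -> (-9.778,14.778) [heading=135, draw]
  LT 90: heading 135 -> 225
  REPEAT 3 [
    -- iteration 1/3 --
    FD 19: (-9.778,14.778) -> (-23.213,1.343) [heading=225, draw]
    PU: pen up
    -- iteration 2/3 --
    FD 19: (-23.213,1.343) -> (-36.648,-12.092) [heading=225, move]
    PU: pen up
    -- iteration 3/3 --
    FD 19: (-36.648,-12.092) -> (-50.083,-25.527) [heading=225, move]
    PU: pen up
  ]
  -- iteration 2/3 --
  FD 11: (-50.083,-25.527) -> (-57.861,-33.305) [heading=225, move]
  LT 90: heading 225 -> 315
  REPEAT 3 [
    -- iteration 1/3 --
    FD 19: (-57.861,-33.305) -> (-44.426,-46.74) [heading=315, move]
    PU: pen up
    -- iteration 2/3 --
    FD 19: (-44.426,-46.74) -> (-30.991,-60.175) [heading=315, move]
    PU: pen up
    -- iteration 3/3 --
    FD 19: (-30.991,-60.175) -> (-17.556,-73.61) [heading=315, move]
    PU: pen up
  ]
  -- iteration 3/3 --
  FD 11: (-17.556,-73.61) -> (-9.778,-81.388) [heading=315, move]
  LT 90: heading 315 -> 45
  REPEAT 3 [
    -- iteration 1/3 --
    FD 19: (-9.778,-81.388) -> (3.657,-67.953) [heading=45, move]
    PU: pen up
    -- iteration 2/3 --
    FD 19: (3.657,-67.953) -> (17.092,-54.518) [heading=45, move]
    PU: pen up
    -- iteration 3/3 --
    FD 19: (17.092,-54.518) -> (30.527,-41.083) [heading=45, move]
    PU: pen up
  ]
]
FD 18: (30.527,-41.083) -> (43.255,-28.355) [heading=45, move]
FD 4: (43.255,-28.355) -> (46.083,-25.527) [heading=45, move]
Final: pos=(46.083,-25.527), heading=45, 2 segment(s) drawn
Segments drawn: 2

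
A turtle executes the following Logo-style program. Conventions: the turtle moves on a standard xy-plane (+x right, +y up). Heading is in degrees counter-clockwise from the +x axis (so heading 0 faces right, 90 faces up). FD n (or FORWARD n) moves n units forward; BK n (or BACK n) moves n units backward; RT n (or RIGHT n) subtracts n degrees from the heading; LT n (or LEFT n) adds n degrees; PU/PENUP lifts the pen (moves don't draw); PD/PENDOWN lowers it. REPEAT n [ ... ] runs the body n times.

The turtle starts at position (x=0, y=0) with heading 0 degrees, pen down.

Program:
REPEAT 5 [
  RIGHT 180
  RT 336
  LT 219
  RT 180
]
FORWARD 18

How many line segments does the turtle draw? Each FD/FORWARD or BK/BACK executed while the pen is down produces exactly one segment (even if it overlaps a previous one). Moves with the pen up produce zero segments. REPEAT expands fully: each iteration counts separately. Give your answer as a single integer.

Answer: 1

Derivation:
Executing turtle program step by step:
Start: pos=(0,0), heading=0, pen down
REPEAT 5 [
  -- iteration 1/5 --
  RT 180: heading 0 -> 180
  RT 336: heading 180 -> 204
  LT 219: heading 204 -> 63
  RT 180: heading 63 -> 243
  -- iteration 2/5 --
  RT 180: heading 243 -> 63
  RT 336: heading 63 -> 87
  LT 219: heading 87 -> 306
  RT 180: heading 306 -> 126
  -- iteration 3/5 --
  RT 180: heading 126 -> 306
  RT 336: heading 306 -> 330
  LT 219: heading 330 -> 189
  RT 180: heading 189 -> 9
  -- iteration 4/5 --
  RT 180: heading 9 -> 189
  RT 336: heading 189 -> 213
  LT 219: heading 213 -> 72
  RT 180: heading 72 -> 252
  -- iteration 5/5 --
  RT 180: heading 252 -> 72
  RT 336: heading 72 -> 96
  LT 219: heading 96 -> 315
  RT 180: heading 315 -> 135
]
FD 18: (0,0) -> (-12.728,12.728) [heading=135, draw]
Final: pos=(-12.728,12.728), heading=135, 1 segment(s) drawn
Segments drawn: 1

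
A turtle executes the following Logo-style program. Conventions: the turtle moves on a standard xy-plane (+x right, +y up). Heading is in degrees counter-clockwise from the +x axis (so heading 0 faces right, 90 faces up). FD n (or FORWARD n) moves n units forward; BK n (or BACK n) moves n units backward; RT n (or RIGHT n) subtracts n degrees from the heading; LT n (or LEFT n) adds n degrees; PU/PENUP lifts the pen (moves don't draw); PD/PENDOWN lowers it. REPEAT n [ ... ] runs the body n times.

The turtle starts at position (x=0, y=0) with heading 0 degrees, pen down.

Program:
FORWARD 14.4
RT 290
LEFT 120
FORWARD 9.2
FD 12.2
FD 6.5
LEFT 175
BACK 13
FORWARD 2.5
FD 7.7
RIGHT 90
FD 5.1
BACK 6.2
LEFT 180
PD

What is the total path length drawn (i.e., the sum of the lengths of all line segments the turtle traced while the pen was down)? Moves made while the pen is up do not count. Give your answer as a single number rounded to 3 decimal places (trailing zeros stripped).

Answer: 76.8

Derivation:
Executing turtle program step by step:
Start: pos=(0,0), heading=0, pen down
FD 14.4: (0,0) -> (14.4,0) [heading=0, draw]
RT 290: heading 0 -> 70
LT 120: heading 70 -> 190
FD 9.2: (14.4,0) -> (5.34,-1.598) [heading=190, draw]
FD 12.2: (5.34,-1.598) -> (-6.675,-3.716) [heading=190, draw]
FD 6.5: (-6.675,-3.716) -> (-13.076,-4.845) [heading=190, draw]
LT 175: heading 190 -> 5
BK 13: (-13.076,-4.845) -> (-26.027,-5.978) [heading=5, draw]
FD 2.5: (-26.027,-5.978) -> (-23.536,-5.76) [heading=5, draw]
FD 7.7: (-23.536,-5.76) -> (-15.865,-5.089) [heading=5, draw]
RT 90: heading 5 -> 275
FD 5.1: (-15.865,-5.089) -> (-15.421,-10.169) [heading=275, draw]
BK 6.2: (-15.421,-10.169) -> (-15.961,-3.993) [heading=275, draw]
LT 180: heading 275 -> 95
PD: pen down
Final: pos=(-15.961,-3.993), heading=95, 9 segment(s) drawn

Segment lengths:
  seg 1: (0,0) -> (14.4,0), length = 14.4
  seg 2: (14.4,0) -> (5.34,-1.598), length = 9.2
  seg 3: (5.34,-1.598) -> (-6.675,-3.716), length = 12.2
  seg 4: (-6.675,-3.716) -> (-13.076,-4.845), length = 6.5
  seg 5: (-13.076,-4.845) -> (-26.027,-5.978), length = 13
  seg 6: (-26.027,-5.978) -> (-23.536,-5.76), length = 2.5
  seg 7: (-23.536,-5.76) -> (-15.865,-5.089), length = 7.7
  seg 8: (-15.865,-5.089) -> (-15.421,-10.169), length = 5.1
  seg 9: (-15.421,-10.169) -> (-15.961,-3.993), length = 6.2
Total = 76.8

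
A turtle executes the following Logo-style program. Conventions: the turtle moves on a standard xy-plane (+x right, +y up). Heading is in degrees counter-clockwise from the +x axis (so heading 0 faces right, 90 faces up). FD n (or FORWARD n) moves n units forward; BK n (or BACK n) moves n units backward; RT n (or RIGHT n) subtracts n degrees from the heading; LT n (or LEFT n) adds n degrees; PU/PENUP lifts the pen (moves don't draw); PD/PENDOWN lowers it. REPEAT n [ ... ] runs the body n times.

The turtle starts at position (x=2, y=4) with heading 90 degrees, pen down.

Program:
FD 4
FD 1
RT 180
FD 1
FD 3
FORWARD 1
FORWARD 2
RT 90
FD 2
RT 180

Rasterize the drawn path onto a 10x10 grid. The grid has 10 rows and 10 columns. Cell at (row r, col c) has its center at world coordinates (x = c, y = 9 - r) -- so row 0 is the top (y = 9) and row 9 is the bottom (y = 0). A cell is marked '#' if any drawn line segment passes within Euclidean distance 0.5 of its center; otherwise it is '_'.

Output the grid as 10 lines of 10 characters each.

Answer: __#_______
__#_______
__#_______
__#_______
__#_______
__#_______
__#_______
###_______
__________
__________

Derivation:
Segment 0: (2,4) -> (2,8)
Segment 1: (2,8) -> (2,9)
Segment 2: (2,9) -> (2,8)
Segment 3: (2,8) -> (2,5)
Segment 4: (2,5) -> (2,4)
Segment 5: (2,4) -> (2,2)
Segment 6: (2,2) -> (0,2)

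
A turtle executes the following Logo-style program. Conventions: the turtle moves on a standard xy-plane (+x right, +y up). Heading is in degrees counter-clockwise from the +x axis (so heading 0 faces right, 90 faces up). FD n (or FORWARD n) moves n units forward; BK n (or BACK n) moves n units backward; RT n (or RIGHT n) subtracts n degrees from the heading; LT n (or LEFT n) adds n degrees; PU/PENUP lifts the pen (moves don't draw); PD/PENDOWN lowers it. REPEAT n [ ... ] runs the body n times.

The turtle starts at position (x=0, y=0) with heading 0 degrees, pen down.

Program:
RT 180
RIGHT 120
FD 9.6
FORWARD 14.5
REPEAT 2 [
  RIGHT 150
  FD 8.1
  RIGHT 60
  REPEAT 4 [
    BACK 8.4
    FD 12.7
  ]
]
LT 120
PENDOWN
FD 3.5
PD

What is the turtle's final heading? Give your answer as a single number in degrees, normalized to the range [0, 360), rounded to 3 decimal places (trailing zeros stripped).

Executing turtle program step by step:
Start: pos=(0,0), heading=0, pen down
RT 180: heading 0 -> 180
RT 120: heading 180 -> 60
FD 9.6: (0,0) -> (4.8,8.314) [heading=60, draw]
FD 14.5: (4.8,8.314) -> (12.05,20.871) [heading=60, draw]
REPEAT 2 [
  -- iteration 1/2 --
  RT 150: heading 60 -> 270
  FD 8.1: (12.05,20.871) -> (12.05,12.771) [heading=270, draw]
  RT 60: heading 270 -> 210
  REPEAT 4 [
    -- iteration 1/4 --
    BK 8.4: (12.05,12.771) -> (19.325,16.971) [heading=210, draw]
    FD 12.7: (19.325,16.971) -> (8.326,10.621) [heading=210, draw]
    -- iteration 2/4 --
    BK 8.4: (8.326,10.621) -> (15.601,14.821) [heading=210, draw]
    FD 12.7: (15.601,14.821) -> (4.602,8.471) [heading=210, draw]
    -- iteration 3/4 --
    BK 8.4: (4.602,8.471) -> (11.877,12.671) [heading=210, draw]
    FD 12.7: (11.877,12.671) -> (0.878,6.321) [heading=210, draw]
    -- iteration 4/4 --
    BK 8.4: (0.878,6.321) -> (8.153,10.521) [heading=210, draw]
    FD 12.7: (8.153,10.521) -> (-2.846,4.171) [heading=210, draw]
  ]
  -- iteration 2/2 --
  RT 150: heading 210 -> 60
  FD 8.1: (-2.846,4.171) -> (1.204,11.186) [heading=60, draw]
  RT 60: heading 60 -> 0
  REPEAT 4 [
    -- iteration 1/4 --
    BK 8.4: (1.204,11.186) -> (-7.196,11.186) [heading=0, draw]
    FD 12.7: (-7.196,11.186) -> (5.504,11.186) [heading=0, draw]
    -- iteration 2/4 --
    BK 8.4: (5.504,11.186) -> (-2.896,11.186) [heading=0, draw]
    FD 12.7: (-2.896,11.186) -> (9.804,11.186) [heading=0, draw]
    -- iteration 3/4 --
    BK 8.4: (9.804,11.186) -> (1.404,11.186) [heading=0, draw]
    FD 12.7: (1.404,11.186) -> (14.104,11.186) [heading=0, draw]
    -- iteration 4/4 --
    BK 8.4: (14.104,11.186) -> (5.704,11.186) [heading=0, draw]
    FD 12.7: (5.704,11.186) -> (18.404,11.186) [heading=0, draw]
  ]
]
LT 120: heading 0 -> 120
PD: pen down
FD 3.5: (18.404,11.186) -> (16.654,14.217) [heading=120, draw]
PD: pen down
Final: pos=(16.654,14.217), heading=120, 21 segment(s) drawn

Answer: 120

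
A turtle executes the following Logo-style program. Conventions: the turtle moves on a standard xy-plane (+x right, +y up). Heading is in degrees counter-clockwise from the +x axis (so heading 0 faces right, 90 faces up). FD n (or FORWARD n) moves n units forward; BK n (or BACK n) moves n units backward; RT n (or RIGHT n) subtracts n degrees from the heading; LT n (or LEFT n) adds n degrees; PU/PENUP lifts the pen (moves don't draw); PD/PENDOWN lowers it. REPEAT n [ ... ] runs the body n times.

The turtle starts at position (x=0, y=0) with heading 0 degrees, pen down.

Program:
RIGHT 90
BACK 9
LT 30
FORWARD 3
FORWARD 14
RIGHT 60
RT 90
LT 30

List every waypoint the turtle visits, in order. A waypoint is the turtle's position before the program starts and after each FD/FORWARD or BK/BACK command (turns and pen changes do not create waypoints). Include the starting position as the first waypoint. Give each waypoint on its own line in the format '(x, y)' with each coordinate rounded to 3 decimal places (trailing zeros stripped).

Executing turtle program step by step:
Start: pos=(0,0), heading=0, pen down
RT 90: heading 0 -> 270
BK 9: (0,0) -> (0,9) [heading=270, draw]
LT 30: heading 270 -> 300
FD 3: (0,9) -> (1.5,6.402) [heading=300, draw]
FD 14: (1.5,6.402) -> (8.5,-5.722) [heading=300, draw]
RT 60: heading 300 -> 240
RT 90: heading 240 -> 150
LT 30: heading 150 -> 180
Final: pos=(8.5,-5.722), heading=180, 3 segment(s) drawn
Waypoints (4 total):
(0, 0)
(0, 9)
(1.5, 6.402)
(8.5, -5.722)

Answer: (0, 0)
(0, 9)
(1.5, 6.402)
(8.5, -5.722)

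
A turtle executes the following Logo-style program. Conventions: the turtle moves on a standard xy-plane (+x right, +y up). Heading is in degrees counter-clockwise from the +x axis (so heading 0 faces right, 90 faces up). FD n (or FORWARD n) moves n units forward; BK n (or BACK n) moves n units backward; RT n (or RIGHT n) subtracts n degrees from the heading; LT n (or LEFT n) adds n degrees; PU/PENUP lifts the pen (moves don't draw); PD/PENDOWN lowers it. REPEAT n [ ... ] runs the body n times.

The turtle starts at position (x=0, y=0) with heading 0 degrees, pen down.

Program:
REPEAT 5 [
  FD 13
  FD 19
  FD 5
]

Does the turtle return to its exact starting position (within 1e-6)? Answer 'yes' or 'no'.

Answer: no

Derivation:
Executing turtle program step by step:
Start: pos=(0,0), heading=0, pen down
REPEAT 5 [
  -- iteration 1/5 --
  FD 13: (0,0) -> (13,0) [heading=0, draw]
  FD 19: (13,0) -> (32,0) [heading=0, draw]
  FD 5: (32,0) -> (37,0) [heading=0, draw]
  -- iteration 2/5 --
  FD 13: (37,0) -> (50,0) [heading=0, draw]
  FD 19: (50,0) -> (69,0) [heading=0, draw]
  FD 5: (69,0) -> (74,0) [heading=0, draw]
  -- iteration 3/5 --
  FD 13: (74,0) -> (87,0) [heading=0, draw]
  FD 19: (87,0) -> (106,0) [heading=0, draw]
  FD 5: (106,0) -> (111,0) [heading=0, draw]
  -- iteration 4/5 --
  FD 13: (111,0) -> (124,0) [heading=0, draw]
  FD 19: (124,0) -> (143,0) [heading=0, draw]
  FD 5: (143,0) -> (148,0) [heading=0, draw]
  -- iteration 5/5 --
  FD 13: (148,0) -> (161,0) [heading=0, draw]
  FD 19: (161,0) -> (180,0) [heading=0, draw]
  FD 5: (180,0) -> (185,0) [heading=0, draw]
]
Final: pos=(185,0), heading=0, 15 segment(s) drawn

Start position: (0, 0)
Final position: (185, 0)
Distance = 185; >= 1e-6 -> NOT closed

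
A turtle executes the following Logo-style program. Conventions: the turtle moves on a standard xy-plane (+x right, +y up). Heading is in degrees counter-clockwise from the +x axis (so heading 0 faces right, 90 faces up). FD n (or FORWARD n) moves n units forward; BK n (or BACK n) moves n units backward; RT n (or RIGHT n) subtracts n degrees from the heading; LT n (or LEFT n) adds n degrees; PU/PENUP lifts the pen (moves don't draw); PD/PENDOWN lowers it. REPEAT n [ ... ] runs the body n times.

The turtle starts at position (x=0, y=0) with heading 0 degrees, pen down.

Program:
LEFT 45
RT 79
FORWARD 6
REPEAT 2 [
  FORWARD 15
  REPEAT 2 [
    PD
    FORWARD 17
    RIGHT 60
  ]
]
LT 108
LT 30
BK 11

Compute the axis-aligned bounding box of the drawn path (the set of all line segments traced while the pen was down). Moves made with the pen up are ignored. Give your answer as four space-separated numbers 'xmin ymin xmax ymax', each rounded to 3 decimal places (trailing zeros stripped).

Answer: -12.537 -52.236 31.503 0

Derivation:
Executing turtle program step by step:
Start: pos=(0,0), heading=0, pen down
LT 45: heading 0 -> 45
RT 79: heading 45 -> 326
FD 6: (0,0) -> (4.974,-3.355) [heading=326, draw]
REPEAT 2 [
  -- iteration 1/2 --
  FD 15: (4.974,-3.355) -> (17.41,-11.743) [heading=326, draw]
  REPEAT 2 [
    -- iteration 1/2 --
    PD: pen down
    FD 17: (17.41,-11.743) -> (31.503,-21.249) [heading=326, draw]
    RT 60: heading 326 -> 266
    -- iteration 2/2 --
    PD: pen down
    FD 17: (31.503,-21.249) -> (30.318,-38.208) [heading=266, draw]
    RT 60: heading 266 -> 206
  ]
  -- iteration 2/2 --
  FD 15: (30.318,-38.208) -> (16.836,-44.783) [heading=206, draw]
  REPEAT 2 [
    -- iteration 1/2 --
    PD: pen down
    FD 17: (16.836,-44.783) -> (1.556,-52.236) [heading=206, draw]
    RT 60: heading 206 -> 146
    -- iteration 2/2 --
    PD: pen down
    FD 17: (1.556,-52.236) -> (-12.537,-42.73) [heading=146, draw]
    RT 60: heading 146 -> 86
  ]
]
LT 108: heading 86 -> 194
LT 30: heading 194 -> 224
BK 11: (-12.537,-42.73) -> (-4.625,-35.088) [heading=224, draw]
Final: pos=(-4.625,-35.088), heading=224, 8 segment(s) drawn

Segment endpoints: x in {-12.537, -4.625, 0, 1.556, 4.974, 16.836, 17.41, 30.318, 31.503}, y in {-52.236, -44.783, -42.73, -38.208, -35.088, -21.249, -11.743, -3.355, 0}
xmin=-12.537, ymin=-52.236, xmax=31.503, ymax=0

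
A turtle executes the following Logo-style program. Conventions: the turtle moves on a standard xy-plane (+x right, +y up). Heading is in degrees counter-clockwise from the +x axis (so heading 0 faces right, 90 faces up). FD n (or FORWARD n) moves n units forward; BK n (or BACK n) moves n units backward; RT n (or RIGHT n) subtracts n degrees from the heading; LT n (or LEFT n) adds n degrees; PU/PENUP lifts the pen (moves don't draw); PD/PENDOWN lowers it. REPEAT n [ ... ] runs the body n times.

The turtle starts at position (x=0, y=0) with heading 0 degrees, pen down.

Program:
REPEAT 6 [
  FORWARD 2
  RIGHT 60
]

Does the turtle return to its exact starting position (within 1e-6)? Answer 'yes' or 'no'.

Executing turtle program step by step:
Start: pos=(0,0), heading=0, pen down
REPEAT 6 [
  -- iteration 1/6 --
  FD 2: (0,0) -> (2,0) [heading=0, draw]
  RT 60: heading 0 -> 300
  -- iteration 2/6 --
  FD 2: (2,0) -> (3,-1.732) [heading=300, draw]
  RT 60: heading 300 -> 240
  -- iteration 3/6 --
  FD 2: (3,-1.732) -> (2,-3.464) [heading=240, draw]
  RT 60: heading 240 -> 180
  -- iteration 4/6 --
  FD 2: (2,-3.464) -> (0,-3.464) [heading=180, draw]
  RT 60: heading 180 -> 120
  -- iteration 5/6 --
  FD 2: (0,-3.464) -> (-1,-1.732) [heading=120, draw]
  RT 60: heading 120 -> 60
  -- iteration 6/6 --
  FD 2: (-1,-1.732) -> (0,0) [heading=60, draw]
  RT 60: heading 60 -> 0
]
Final: pos=(0,0), heading=0, 6 segment(s) drawn

Start position: (0, 0)
Final position: (0, 0)
Distance = 0; < 1e-6 -> CLOSED

Answer: yes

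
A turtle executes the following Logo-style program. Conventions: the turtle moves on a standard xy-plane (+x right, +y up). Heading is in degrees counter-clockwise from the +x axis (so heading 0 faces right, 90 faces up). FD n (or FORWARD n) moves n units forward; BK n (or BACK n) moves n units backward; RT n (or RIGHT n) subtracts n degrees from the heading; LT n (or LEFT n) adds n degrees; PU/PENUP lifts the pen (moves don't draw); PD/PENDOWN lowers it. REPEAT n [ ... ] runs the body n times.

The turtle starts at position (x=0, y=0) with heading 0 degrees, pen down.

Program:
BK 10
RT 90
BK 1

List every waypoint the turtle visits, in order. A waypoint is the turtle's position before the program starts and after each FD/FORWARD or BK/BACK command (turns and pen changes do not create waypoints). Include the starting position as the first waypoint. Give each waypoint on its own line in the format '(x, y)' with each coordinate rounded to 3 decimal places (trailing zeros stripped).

Executing turtle program step by step:
Start: pos=(0,0), heading=0, pen down
BK 10: (0,0) -> (-10,0) [heading=0, draw]
RT 90: heading 0 -> 270
BK 1: (-10,0) -> (-10,1) [heading=270, draw]
Final: pos=(-10,1), heading=270, 2 segment(s) drawn
Waypoints (3 total):
(0, 0)
(-10, 0)
(-10, 1)

Answer: (0, 0)
(-10, 0)
(-10, 1)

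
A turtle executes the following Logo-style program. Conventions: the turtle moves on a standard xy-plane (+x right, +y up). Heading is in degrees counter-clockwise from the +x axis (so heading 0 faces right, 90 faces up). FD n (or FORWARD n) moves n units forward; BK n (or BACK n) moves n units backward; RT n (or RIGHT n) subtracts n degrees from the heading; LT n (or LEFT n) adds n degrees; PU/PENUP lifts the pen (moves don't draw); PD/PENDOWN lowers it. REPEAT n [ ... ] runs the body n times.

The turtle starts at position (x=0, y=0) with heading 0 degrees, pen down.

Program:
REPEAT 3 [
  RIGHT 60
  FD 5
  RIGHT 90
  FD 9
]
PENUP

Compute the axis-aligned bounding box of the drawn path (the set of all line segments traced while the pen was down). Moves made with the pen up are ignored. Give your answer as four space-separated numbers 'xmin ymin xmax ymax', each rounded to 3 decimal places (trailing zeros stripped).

Executing turtle program step by step:
Start: pos=(0,0), heading=0, pen down
REPEAT 3 [
  -- iteration 1/3 --
  RT 60: heading 0 -> 300
  FD 5: (0,0) -> (2.5,-4.33) [heading=300, draw]
  RT 90: heading 300 -> 210
  FD 9: (2.5,-4.33) -> (-5.294,-8.83) [heading=210, draw]
  -- iteration 2/3 --
  RT 60: heading 210 -> 150
  FD 5: (-5.294,-8.83) -> (-9.624,-6.33) [heading=150, draw]
  RT 90: heading 150 -> 60
  FD 9: (-9.624,-6.33) -> (-5.124,1.464) [heading=60, draw]
  -- iteration 3/3 --
  RT 60: heading 60 -> 0
  FD 5: (-5.124,1.464) -> (-0.124,1.464) [heading=0, draw]
  RT 90: heading 0 -> 270
  FD 9: (-0.124,1.464) -> (-0.124,-7.536) [heading=270, draw]
]
PU: pen up
Final: pos=(-0.124,-7.536), heading=270, 6 segment(s) drawn

Segment endpoints: x in {-9.624, -5.294, -5.124, -0.124, -0.124, 0, 2.5}, y in {-8.83, -7.536, -6.33, -4.33, 0, 1.464, 1.464}
xmin=-9.624, ymin=-8.83, xmax=2.5, ymax=1.464

Answer: -9.624 -8.83 2.5 1.464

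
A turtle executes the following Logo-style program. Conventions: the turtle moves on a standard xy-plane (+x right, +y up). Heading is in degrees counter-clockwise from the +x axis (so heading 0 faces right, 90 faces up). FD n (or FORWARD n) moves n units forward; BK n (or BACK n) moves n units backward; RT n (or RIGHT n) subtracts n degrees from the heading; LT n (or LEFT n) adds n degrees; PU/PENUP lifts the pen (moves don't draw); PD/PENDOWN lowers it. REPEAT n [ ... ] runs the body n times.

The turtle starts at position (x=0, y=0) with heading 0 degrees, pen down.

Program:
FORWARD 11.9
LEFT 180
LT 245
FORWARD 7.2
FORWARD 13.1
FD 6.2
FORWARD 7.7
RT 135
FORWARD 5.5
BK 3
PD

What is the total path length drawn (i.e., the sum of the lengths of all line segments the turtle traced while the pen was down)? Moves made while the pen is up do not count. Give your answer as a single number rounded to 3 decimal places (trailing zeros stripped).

Executing turtle program step by step:
Start: pos=(0,0), heading=0, pen down
FD 11.9: (0,0) -> (11.9,0) [heading=0, draw]
LT 180: heading 0 -> 180
LT 245: heading 180 -> 65
FD 7.2: (11.9,0) -> (14.943,6.525) [heading=65, draw]
FD 13.1: (14.943,6.525) -> (20.479,18.398) [heading=65, draw]
FD 6.2: (20.479,18.398) -> (23.099,24.017) [heading=65, draw]
FD 7.7: (23.099,24.017) -> (26.354,30.996) [heading=65, draw]
RT 135: heading 65 -> 290
FD 5.5: (26.354,30.996) -> (28.235,25.827) [heading=290, draw]
BK 3: (28.235,25.827) -> (27.209,28.646) [heading=290, draw]
PD: pen down
Final: pos=(27.209,28.646), heading=290, 7 segment(s) drawn

Segment lengths:
  seg 1: (0,0) -> (11.9,0), length = 11.9
  seg 2: (11.9,0) -> (14.943,6.525), length = 7.2
  seg 3: (14.943,6.525) -> (20.479,18.398), length = 13.1
  seg 4: (20.479,18.398) -> (23.099,24.017), length = 6.2
  seg 5: (23.099,24.017) -> (26.354,30.996), length = 7.7
  seg 6: (26.354,30.996) -> (28.235,25.827), length = 5.5
  seg 7: (28.235,25.827) -> (27.209,28.646), length = 3
Total = 54.6

Answer: 54.6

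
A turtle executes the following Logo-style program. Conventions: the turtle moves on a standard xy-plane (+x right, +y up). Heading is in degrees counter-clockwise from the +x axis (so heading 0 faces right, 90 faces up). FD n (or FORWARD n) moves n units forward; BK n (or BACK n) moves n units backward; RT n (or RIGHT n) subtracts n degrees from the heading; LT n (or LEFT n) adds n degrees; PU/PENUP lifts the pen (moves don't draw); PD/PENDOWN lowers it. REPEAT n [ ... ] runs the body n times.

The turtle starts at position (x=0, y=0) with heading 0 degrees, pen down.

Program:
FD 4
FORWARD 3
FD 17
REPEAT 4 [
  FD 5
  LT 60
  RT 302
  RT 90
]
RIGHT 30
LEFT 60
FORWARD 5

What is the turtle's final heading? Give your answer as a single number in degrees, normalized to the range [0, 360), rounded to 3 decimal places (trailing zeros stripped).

Answer: 142

Derivation:
Executing turtle program step by step:
Start: pos=(0,0), heading=0, pen down
FD 4: (0,0) -> (4,0) [heading=0, draw]
FD 3: (4,0) -> (7,0) [heading=0, draw]
FD 17: (7,0) -> (24,0) [heading=0, draw]
REPEAT 4 [
  -- iteration 1/4 --
  FD 5: (24,0) -> (29,0) [heading=0, draw]
  LT 60: heading 0 -> 60
  RT 302: heading 60 -> 118
  RT 90: heading 118 -> 28
  -- iteration 2/4 --
  FD 5: (29,0) -> (33.415,2.347) [heading=28, draw]
  LT 60: heading 28 -> 88
  RT 302: heading 88 -> 146
  RT 90: heading 146 -> 56
  -- iteration 3/4 --
  FD 5: (33.415,2.347) -> (36.211,6.493) [heading=56, draw]
  LT 60: heading 56 -> 116
  RT 302: heading 116 -> 174
  RT 90: heading 174 -> 84
  -- iteration 4/4 --
  FD 5: (36.211,6.493) -> (36.733,11.465) [heading=84, draw]
  LT 60: heading 84 -> 144
  RT 302: heading 144 -> 202
  RT 90: heading 202 -> 112
]
RT 30: heading 112 -> 82
LT 60: heading 82 -> 142
FD 5: (36.733,11.465) -> (32.793,14.543) [heading=142, draw]
Final: pos=(32.793,14.543), heading=142, 8 segment(s) drawn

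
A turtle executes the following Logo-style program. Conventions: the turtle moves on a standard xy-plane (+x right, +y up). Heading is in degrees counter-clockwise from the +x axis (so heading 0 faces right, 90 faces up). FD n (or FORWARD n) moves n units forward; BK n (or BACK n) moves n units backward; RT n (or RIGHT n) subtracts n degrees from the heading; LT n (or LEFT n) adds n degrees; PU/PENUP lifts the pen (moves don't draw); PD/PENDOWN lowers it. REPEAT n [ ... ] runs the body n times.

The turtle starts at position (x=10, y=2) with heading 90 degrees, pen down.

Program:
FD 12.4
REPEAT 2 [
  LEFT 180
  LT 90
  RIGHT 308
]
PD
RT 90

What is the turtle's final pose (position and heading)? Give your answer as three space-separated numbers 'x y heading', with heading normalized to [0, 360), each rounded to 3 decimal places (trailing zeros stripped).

Answer: 10 14.4 284

Derivation:
Executing turtle program step by step:
Start: pos=(10,2), heading=90, pen down
FD 12.4: (10,2) -> (10,14.4) [heading=90, draw]
REPEAT 2 [
  -- iteration 1/2 --
  LT 180: heading 90 -> 270
  LT 90: heading 270 -> 0
  RT 308: heading 0 -> 52
  -- iteration 2/2 --
  LT 180: heading 52 -> 232
  LT 90: heading 232 -> 322
  RT 308: heading 322 -> 14
]
PD: pen down
RT 90: heading 14 -> 284
Final: pos=(10,14.4), heading=284, 1 segment(s) drawn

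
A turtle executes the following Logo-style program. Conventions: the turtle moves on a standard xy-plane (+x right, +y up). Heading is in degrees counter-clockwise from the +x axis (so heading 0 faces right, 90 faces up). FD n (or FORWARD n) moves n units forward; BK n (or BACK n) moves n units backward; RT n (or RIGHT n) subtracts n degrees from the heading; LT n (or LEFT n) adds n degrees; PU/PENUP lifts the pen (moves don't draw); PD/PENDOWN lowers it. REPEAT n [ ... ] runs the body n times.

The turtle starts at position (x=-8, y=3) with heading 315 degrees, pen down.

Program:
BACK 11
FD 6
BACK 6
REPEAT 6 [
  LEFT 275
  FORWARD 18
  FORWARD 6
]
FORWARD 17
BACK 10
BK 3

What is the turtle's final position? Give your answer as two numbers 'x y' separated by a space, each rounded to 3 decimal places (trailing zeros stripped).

Answer: -52.368 1.495

Derivation:
Executing turtle program step by step:
Start: pos=(-8,3), heading=315, pen down
BK 11: (-8,3) -> (-15.778,10.778) [heading=315, draw]
FD 6: (-15.778,10.778) -> (-11.536,6.536) [heading=315, draw]
BK 6: (-11.536,6.536) -> (-15.778,10.778) [heading=315, draw]
REPEAT 6 [
  -- iteration 1/6 --
  LT 275: heading 315 -> 230
  FD 18: (-15.778,10.778) -> (-27.348,-3.011) [heading=230, draw]
  FD 6: (-27.348,-3.011) -> (-31.205,-7.607) [heading=230, draw]
  -- iteration 2/6 --
  LT 275: heading 230 -> 145
  FD 18: (-31.205,-7.607) -> (-45.95,2.717) [heading=145, draw]
  FD 6: (-45.95,2.717) -> (-50.865,6.159) [heading=145, draw]
  -- iteration 3/6 --
  LT 275: heading 145 -> 60
  FD 18: (-50.865,6.159) -> (-41.865,21.747) [heading=60, draw]
  FD 6: (-41.865,21.747) -> (-38.865,26.944) [heading=60, draw]
  -- iteration 4/6 --
  LT 275: heading 60 -> 335
  FD 18: (-38.865,26.944) -> (-22.551,19.336) [heading=335, draw]
  FD 6: (-22.551,19.336) -> (-17.113,16.801) [heading=335, draw]
  -- iteration 5/6 --
  LT 275: heading 335 -> 250
  FD 18: (-17.113,16.801) -> (-23.27,-0.114) [heading=250, draw]
  FD 6: (-23.27,-0.114) -> (-25.322,-5.752) [heading=250, draw]
  -- iteration 6/6 --
  LT 275: heading 250 -> 165
  FD 18: (-25.322,-5.752) -> (-42.708,-1.093) [heading=165, draw]
  FD 6: (-42.708,-1.093) -> (-48.504,0.46) [heading=165, draw]
]
FD 17: (-48.504,0.46) -> (-64.925,4.86) [heading=165, draw]
BK 10: (-64.925,4.86) -> (-55.266,2.271) [heading=165, draw]
BK 3: (-55.266,2.271) -> (-52.368,1.495) [heading=165, draw]
Final: pos=(-52.368,1.495), heading=165, 18 segment(s) drawn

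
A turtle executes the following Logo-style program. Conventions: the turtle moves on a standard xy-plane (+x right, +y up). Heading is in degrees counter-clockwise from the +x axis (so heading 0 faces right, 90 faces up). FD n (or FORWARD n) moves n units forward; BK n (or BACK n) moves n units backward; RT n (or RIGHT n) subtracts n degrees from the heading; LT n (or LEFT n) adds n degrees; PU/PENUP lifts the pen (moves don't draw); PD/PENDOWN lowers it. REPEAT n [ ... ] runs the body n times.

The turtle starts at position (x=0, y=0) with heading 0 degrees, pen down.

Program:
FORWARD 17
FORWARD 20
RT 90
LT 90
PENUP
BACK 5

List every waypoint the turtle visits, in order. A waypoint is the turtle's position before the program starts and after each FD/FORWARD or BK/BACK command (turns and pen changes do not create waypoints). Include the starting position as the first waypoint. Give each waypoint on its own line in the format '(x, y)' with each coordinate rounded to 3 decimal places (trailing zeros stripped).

Executing turtle program step by step:
Start: pos=(0,0), heading=0, pen down
FD 17: (0,0) -> (17,0) [heading=0, draw]
FD 20: (17,0) -> (37,0) [heading=0, draw]
RT 90: heading 0 -> 270
LT 90: heading 270 -> 0
PU: pen up
BK 5: (37,0) -> (32,0) [heading=0, move]
Final: pos=(32,0), heading=0, 2 segment(s) drawn
Waypoints (4 total):
(0, 0)
(17, 0)
(37, 0)
(32, 0)

Answer: (0, 0)
(17, 0)
(37, 0)
(32, 0)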